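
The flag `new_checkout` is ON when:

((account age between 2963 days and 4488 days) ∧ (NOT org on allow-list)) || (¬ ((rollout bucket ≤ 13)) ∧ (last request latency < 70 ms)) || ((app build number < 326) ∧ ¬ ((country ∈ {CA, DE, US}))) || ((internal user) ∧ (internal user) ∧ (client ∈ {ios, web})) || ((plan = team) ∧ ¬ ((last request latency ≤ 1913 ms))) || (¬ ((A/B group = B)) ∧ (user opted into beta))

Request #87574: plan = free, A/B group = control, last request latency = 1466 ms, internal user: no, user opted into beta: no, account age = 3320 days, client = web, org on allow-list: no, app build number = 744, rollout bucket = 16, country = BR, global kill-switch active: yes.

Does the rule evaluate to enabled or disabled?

Atomic conditions:
  account age between 2963 days and 4488 days: 3320 in [2963, 4488] is true
  NOT org on allow-list: no → true
  rollout bucket ≤ 13: 16 ≤ 13 is false
  last request latency < 70 ms: 1466 < 70 is false
  app build number < 326: 744 < 326 is false
  country ∈ {CA, DE, US}: BR is not in the set → false
  internal user: no → false
  client ∈ {ios, web}: web is in the set → true
  plan = team: free == team is false
  last request latency ≤ 1913 ms: 1466 ≤ 1913 is true
  A/B group = B: control == B is false
  user opted into beta: no → false
Combine:
[1] true AND true = true
[2.1] NOT false = true
[2] true AND false = false
[3.2] NOT false = true
[3] false AND true = false
[4] false AND false AND true = false
[5.2] NOT true = false
[5] false AND false = false
[6.1] NOT false = true
[6] true AND false = false
[root] true OR false OR false OR false OR false OR false = true
Overall: true → enabled

Enabled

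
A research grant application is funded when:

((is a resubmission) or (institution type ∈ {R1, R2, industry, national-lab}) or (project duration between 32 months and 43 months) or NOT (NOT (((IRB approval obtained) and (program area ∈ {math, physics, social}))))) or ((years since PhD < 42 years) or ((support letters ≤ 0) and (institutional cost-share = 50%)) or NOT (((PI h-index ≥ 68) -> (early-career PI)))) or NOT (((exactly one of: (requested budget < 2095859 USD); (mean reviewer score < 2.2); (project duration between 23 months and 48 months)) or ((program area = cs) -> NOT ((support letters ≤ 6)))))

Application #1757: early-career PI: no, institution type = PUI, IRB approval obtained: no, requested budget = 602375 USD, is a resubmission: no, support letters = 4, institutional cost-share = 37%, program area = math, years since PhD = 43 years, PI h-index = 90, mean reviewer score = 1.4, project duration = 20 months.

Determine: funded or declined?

Atomic conditions:
  is a resubmission: no → false
  institution type ∈ {R1, R2, industry, national-lab}: PUI is not in the set → false
  project duration between 32 months and 43 months: 20 in [32, 43] is false
  IRB approval obtained: no → false
  program area ∈ {math, physics, social}: math is in the set → true
  years since PhD < 42 years: 43 < 42 is false
  support letters ≤ 0: 4 ≤ 0 is false
  institutional cost-share = 50%: 37 == 50 is false
  PI h-index ≥ 68: 90 ≥ 68 is true
  early-career PI: no → false
  requested budget < 2095859 USD: 602375 < 2095859 is true
  mean reviewer score < 2.2: 1.4 < 2.2 is true
  project duration between 23 months and 48 months: 20 in [23, 48] is false
  program area = cs: math == cs is false
  support letters ≤ 6: 4 ≤ 6 is true
Combine:
[1.4.1.1] false AND true = false
[1.4.1] NOT false = true
[1.4] NOT true = false
[1] false OR false OR false OR false = false
[2.2] false AND false = false
[2.3.1] true → false = false
[2.3] NOT false = true
[2] false OR false OR true = true
[3.1.1] exactly-one(true, true, false) = false
[3.1.2.2] NOT true = false
[3.1.2] false → false (antecedent false ⇒ implication holds) = true
[3.1] false OR true = true
[3] NOT true = false
[root] false OR true OR false = true
Overall: true → funded

Funded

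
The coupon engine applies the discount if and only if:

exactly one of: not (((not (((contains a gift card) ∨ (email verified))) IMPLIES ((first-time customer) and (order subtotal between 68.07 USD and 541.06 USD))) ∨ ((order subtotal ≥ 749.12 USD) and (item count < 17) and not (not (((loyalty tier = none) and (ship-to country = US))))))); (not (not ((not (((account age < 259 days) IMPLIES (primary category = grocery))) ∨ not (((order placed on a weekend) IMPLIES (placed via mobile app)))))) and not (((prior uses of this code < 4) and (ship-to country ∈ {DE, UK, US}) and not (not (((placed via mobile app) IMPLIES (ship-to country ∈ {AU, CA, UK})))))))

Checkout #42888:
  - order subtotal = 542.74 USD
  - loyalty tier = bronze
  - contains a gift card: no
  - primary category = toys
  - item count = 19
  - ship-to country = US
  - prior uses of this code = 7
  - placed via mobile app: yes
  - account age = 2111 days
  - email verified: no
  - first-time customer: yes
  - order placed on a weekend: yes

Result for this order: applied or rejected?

Atomic conditions:
  contains a gift card: no → false
  email verified: no → false
  first-time customer: yes → true
  order subtotal between 68.07 USD and 541.06 USD: 542.74 in [68.07, 541.06] is false
  order subtotal ≥ 749.12 USD: 542.74 ≥ 749.12 is false
  item count < 17: 19 < 17 is false
  loyalty tier = none: bronze == none is false
  ship-to country = US: US == US is true
  account age < 259 days: 2111 < 259 is false
  primary category = grocery: toys == grocery is false
  order placed on a weekend: yes → true
  placed via mobile app: yes → true
  prior uses of this code < 4: 7 < 4 is false
  ship-to country ∈ {DE, UK, US}: US is in the set → true
  ship-to country ∈ {AU, CA, UK}: US is not in the set → false
Combine:
[1.1.1.1.1] false OR false = false
[1.1.1.1] NOT false = true
[1.1.1.2] true AND false = false
[1.1.1] true → false = false
[1.1.2.3.1.1] false AND true = false
[1.1.2.3.1] NOT false = true
[1.1.2.3] NOT true = false
[1.1.2] false AND false AND false = false
[1.1] false OR false = false
[1] NOT false = true
[2.1.1.1.1.1] false → false (antecedent false ⇒ implication holds) = true
[2.1.1.1.1] NOT true = false
[2.1.1.1.2.1] true → true = true
[2.1.1.1.2] NOT true = false
[2.1.1.1] false OR false = false
[2.1.1] NOT false = true
[2.1] NOT true = false
[2.2.1.3.1.1] true → false = false
[2.2.1.3.1] NOT false = true
[2.2.1.3] NOT true = false
[2.2.1] false AND true AND false = false
[2.2] NOT false = true
[2] false AND true = false
[root] exactly-one(true, false) = true
Overall: true → applied

Applied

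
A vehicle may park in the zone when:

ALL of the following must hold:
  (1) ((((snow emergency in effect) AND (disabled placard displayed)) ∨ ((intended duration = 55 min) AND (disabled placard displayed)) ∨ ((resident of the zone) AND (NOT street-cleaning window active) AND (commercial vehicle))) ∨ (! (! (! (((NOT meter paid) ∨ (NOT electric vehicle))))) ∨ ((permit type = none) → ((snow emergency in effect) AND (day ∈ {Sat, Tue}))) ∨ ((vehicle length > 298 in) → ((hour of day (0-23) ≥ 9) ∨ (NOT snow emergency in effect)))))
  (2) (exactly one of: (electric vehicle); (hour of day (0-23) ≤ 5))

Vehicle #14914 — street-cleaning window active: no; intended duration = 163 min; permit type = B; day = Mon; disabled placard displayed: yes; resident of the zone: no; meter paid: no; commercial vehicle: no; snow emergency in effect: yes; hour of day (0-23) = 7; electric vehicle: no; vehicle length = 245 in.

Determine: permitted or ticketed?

Atomic conditions:
  snow emergency in effect: yes → true
  disabled placard displayed: yes → true
  intended duration = 55 min: 163 == 55 is false
  resident of the zone: no → false
  NOT street-cleaning window active: no → true
  commercial vehicle: no → false
  NOT meter paid: no → true
  NOT electric vehicle: no → true
  permit type = none: B == none is false
  day ∈ {Sat, Tue}: Mon is not in the set → false
  vehicle length > 298 in: 245 > 298 is false
  hour of day (0-23) ≥ 9: 7 ≥ 9 is false
  NOT snow emergency in effect: yes → false
  electric vehicle: no → false
  hour of day (0-23) ≤ 5: 7 ≤ 5 is false
Combine:
[1.1.1] true AND true = true
[1.1.2] false AND true = false
[1.1.3] false AND true AND false = false
[1.1] true OR false OR false = true
[1.2.1.1.1.1] true OR true = true
[1.2.1.1.1] NOT true = false
[1.2.1.1] NOT false = true
[1.2.1] NOT true = false
[1.2.2.2] true AND false = false
[1.2.2] false → false (antecedent false ⇒ implication holds) = true
[1.2.3.2] false OR false = false
[1.2.3] false → false (antecedent false ⇒ implication holds) = true
[1.2] false OR true OR true = true
[1] true OR true = true
[2] exactly-one(false, false) = false
[root] true AND false = false
Overall: false → ticketed

Ticketed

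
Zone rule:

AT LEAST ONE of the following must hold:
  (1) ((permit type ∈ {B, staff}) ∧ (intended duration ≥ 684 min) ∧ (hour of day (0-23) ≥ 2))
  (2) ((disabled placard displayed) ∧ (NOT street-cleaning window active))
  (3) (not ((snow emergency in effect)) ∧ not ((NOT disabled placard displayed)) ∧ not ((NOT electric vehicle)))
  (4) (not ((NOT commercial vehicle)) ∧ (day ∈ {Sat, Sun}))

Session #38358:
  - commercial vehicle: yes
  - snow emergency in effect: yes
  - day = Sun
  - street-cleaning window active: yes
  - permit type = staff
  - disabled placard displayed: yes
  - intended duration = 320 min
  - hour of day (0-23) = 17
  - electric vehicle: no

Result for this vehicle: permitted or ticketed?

Permitted

Atomic conditions:
  permit type ∈ {B, staff}: staff is in the set → true
  intended duration ≥ 684 min: 320 ≥ 684 is false
  hour of day (0-23) ≥ 2: 17 ≥ 2 is true
  disabled placard displayed: yes → true
  NOT street-cleaning window active: yes → false
  snow emergency in effect: yes → true
  NOT disabled placard displayed: yes → false
  NOT electric vehicle: no → true
  NOT commercial vehicle: yes → false
  day ∈ {Sat, Sun}: Sun is in the set → true
Combine:
[1] true AND false AND true = false
[2] true AND false = false
[3.1] NOT true = false
[3.2] NOT false = true
[3.3] NOT true = false
[3] false AND true AND false = false
[4.1] NOT false = true
[4] true AND true = true
[root] false OR false OR false OR true = true
Overall: true → permitted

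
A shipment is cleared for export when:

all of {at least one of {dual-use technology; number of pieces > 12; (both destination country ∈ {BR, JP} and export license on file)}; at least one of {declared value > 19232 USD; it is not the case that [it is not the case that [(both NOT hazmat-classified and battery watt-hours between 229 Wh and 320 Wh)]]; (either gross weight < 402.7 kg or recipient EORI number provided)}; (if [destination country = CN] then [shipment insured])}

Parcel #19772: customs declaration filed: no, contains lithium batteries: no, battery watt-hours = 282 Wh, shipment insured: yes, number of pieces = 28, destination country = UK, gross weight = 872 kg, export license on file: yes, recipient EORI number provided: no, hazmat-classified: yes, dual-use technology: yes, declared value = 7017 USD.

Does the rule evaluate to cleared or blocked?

Atomic conditions:
  dual-use technology: yes → true
  number of pieces > 12: 28 > 12 is true
  destination country ∈ {BR, JP}: UK is not in the set → false
  export license on file: yes → true
  declared value > 19232 USD: 7017 > 19232 is false
  NOT hazmat-classified: yes → false
  battery watt-hours between 229 Wh and 320 Wh: 282 in [229, 320] is true
  gross weight < 402.7 kg: 872 < 402.7 is false
  recipient EORI number provided: no → false
  destination country = CN: UK == CN is false
  shipment insured: yes → true
Combine:
[1.3] false AND true = false
[1] true OR true OR false = true
[2.2.1.1] false AND true = false
[2.2.1] NOT false = true
[2.2] NOT true = false
[2.3] false OR false = false
[2] false OR false OR false = false
[3] false → true (antecedent false ⇒ implication holds) = true
[root] true AND false AND true = false
Overall: false → blocked

Blocked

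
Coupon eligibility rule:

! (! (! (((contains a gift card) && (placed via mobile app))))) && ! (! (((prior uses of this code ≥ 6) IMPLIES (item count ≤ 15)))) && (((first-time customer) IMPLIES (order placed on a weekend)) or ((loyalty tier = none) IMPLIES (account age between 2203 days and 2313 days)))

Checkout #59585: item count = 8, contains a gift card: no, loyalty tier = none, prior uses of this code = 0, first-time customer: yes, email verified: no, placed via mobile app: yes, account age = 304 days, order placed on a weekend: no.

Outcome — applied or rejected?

Atomic conditions:
  contains a gift card: no → false
  placed via mobile app: yes → true
  prior uses of this code ≥ 6: 0 ≥ 6 is false
  item count ≤ 15: 8 ≤ 15 is true
  first-time customer: yes → true
  order placed on a weekend: no → false
  loyalty tier = none: none == none is true
  account age between 2203 days and 2313 days: 304 in [2203, 2313] is false
Combine:
[1.1.1.1] false AND true = false
[1.1.1] NOT false = true
[1.1] NOT true = false
[1] NOT false = true
[2.1.1] false → true (antecedent false ⇒ implication holds) = true
[2.1] NOT true = false
[2] NOT false = true
[3.1] true → false = false
[3.2] true → false = false
[3] false OR false = false
[root] true AND true AND false = false
Overall: false → rejected

Rejected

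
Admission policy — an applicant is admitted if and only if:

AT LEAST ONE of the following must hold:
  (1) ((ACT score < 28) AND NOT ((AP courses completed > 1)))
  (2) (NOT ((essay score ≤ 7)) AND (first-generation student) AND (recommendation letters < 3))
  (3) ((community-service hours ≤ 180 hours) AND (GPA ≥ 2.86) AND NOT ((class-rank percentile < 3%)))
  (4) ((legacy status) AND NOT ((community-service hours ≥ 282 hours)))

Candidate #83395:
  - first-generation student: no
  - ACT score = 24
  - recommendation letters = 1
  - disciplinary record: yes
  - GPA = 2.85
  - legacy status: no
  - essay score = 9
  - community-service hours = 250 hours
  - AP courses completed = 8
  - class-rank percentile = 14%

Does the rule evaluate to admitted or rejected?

Atomic conditions:
  ACT score < 28: 24 < 28 is true
  AP courses completed > 1: 8 > 1 is true
  essay score ≤ 7: 9 ≤ 7 is false
  first-generation student: no → false
  recommendation letters < 3: 1 < 3 is true
  community-service hours ≤ 180 hours: 250 ≤ 180 is false
  GPA ≥ 2.86: 2.85 ≥ 2.86 is false
  class-rank percentile < 3%: 14 < 3 is false
  legacy status: no → false
  community-service hours ≥ 282 hours: 250 ≥ 282 is false
Combine:
[1.2] NOT true = false
[1] true AND false = false
[2.1] NOT false = true
[2] true AND false AND true = false
[3.3] NOT false = true
[3] false AND false AND true = false
[4.2] NOT false = true
[4] false AND true = false
[root] false OR false OR false OR false = false
Overall: false → rejected

Rejected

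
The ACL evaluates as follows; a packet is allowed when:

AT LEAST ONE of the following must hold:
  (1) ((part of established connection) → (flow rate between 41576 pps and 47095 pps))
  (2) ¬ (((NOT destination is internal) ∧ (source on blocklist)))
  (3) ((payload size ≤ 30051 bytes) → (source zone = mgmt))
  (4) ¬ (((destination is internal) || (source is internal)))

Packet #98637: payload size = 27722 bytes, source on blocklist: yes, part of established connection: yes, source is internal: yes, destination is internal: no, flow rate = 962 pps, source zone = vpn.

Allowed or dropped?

Dropped

Atomic conditions:
  part of established connection: yes → true
  flow rate between 41576 pps and 47095 pps: 962 in [41576, 47095] is false
  NOT destination is internal: no → true
  source on blocklist: yes → true
  payload size ≤ 30051 bytes: 27722 ≤ 30051 is true
  source zone = mgmt: vpn == mgmt is false
  destination is internal: no → false
  source is internal: yes → true
Combine:
[1] true → false = false
[2.1] true AND true = true
[2] NOT true = false
[3] true → false = false
[4.1] false OR true = true
[4] NOT true = false
[root] false OR false OR false OR false = false
Overall: false → dropped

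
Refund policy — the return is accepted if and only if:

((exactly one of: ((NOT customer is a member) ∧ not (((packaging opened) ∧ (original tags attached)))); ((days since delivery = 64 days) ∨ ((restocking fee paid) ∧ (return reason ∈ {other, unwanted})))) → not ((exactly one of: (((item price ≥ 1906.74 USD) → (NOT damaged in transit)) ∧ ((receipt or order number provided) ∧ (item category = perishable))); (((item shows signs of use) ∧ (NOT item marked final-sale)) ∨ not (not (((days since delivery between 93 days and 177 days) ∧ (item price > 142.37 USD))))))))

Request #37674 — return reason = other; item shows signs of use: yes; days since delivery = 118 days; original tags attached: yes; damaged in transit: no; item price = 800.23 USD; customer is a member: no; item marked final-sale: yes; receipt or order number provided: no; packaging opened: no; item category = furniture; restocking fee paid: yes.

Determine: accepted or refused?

Atomic conditions:
  NOT customer is a member: no → true
  packaging opened: no → false
  original tags attached: yes → true
  days since delivery = 64 days: 118 == 64 is false
  restocking fee paid: yes → true
  return reason ∈ {other, unwanted}: other is in the set → true
  item price ≥ 1906.74 USD: 800.23 ≥ 1906.74 is false
  NOT damaged in transit: no → true
  receipt or order number provided: no → false
  item category = perishable: furniture == perishable is false
  item shows signs of use: yes → true
  NOT item marked final-sale: yes → false
  days since delivery between 93 days and 177 days: 118 in [93, 177] is true
  item price > 142.37 USD: 800.23 > 142.37 is true
Combine:
[1.1.2.1] false AND true = false
[1.1.2] NOT false = true
[1.1] true AND true = true
[1.2.2] true AND true = true
[1.2] false OR true = true
[1] exactly-one(true, true) = false
[2.1.1.1] false → true (antecedent false ⇒ implication holds) = true
[2.1.1.2] false AND false = false
[2.1.1] true AND false = false
[2.1.2.1] true AND false = false
[2.1.2.2.1.1] true AND true = true
[2.1.2.2.1] NOT true = false
[2.1.2.2] NOT false = true
[2.1.2] false OR true = true
[2.1] exactly-one(false, true) = true
[2] NOT true = false
[root] false → false (antecedent false ⇒ implication holds) = true
Overall: true → accepted

Accepted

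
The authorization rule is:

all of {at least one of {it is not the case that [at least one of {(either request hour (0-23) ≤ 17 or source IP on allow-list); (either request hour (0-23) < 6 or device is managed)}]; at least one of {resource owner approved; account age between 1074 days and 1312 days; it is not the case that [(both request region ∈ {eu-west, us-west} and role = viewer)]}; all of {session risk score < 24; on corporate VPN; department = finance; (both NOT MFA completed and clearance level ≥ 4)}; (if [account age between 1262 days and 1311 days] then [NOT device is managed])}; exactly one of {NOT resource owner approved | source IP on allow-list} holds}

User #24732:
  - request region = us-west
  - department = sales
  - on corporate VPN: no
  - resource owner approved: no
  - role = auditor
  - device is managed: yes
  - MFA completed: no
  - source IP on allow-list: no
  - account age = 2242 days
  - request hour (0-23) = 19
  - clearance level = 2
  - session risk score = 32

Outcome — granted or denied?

Granted

Atomic conditions:
  request hour (0-23) ≤ 17: 19 ≤ 17 is false
  source IP on allow-list: no → false
  request hour (0-23) < 6: 19 < 6 is false
  device is managed: yes → true
  resource owner approved: no → false
  account age between 1074 days and 1312 days: 2242 in [1074, 1312] is false
  request region ∈ {eu-west, us-west}: us-west is in the set → true
  role = viewer: auditor == viewer is false
  session risk score < 24: 32 < 24 is false
  on corporate VPN: no → false
  department = finance: sales == finance is false
  NOT MFA completed: no → true
  clearance level ≥ 4: 2 ≥ 4 is false
  account age between 1262 days and 1311 days: 2242 in [1262, 1311] is false
  NOT device is managed: yes → false
  NOT resource owner approved: no → true
Combine:
[1.1.1.1] false OR false = false
[1.1.1.2] false OR true = true
[1.1.1] false OR true = true
[1.1] NOT true = false
[1.2.3.1] true AND false = false
[1.2.3] NOT false = true
[1.2] false OR false OR true = true
[1.3.4] true AND false = false
[1.3] false AND false AND false AND false = false
[1.4] false → false (antecedent false ⇒ implication holds) = true
[1] false OR true OR false OR true = true
[2] exactly-one(true, false) = true
[root] true AND true = true
Overall: true → granted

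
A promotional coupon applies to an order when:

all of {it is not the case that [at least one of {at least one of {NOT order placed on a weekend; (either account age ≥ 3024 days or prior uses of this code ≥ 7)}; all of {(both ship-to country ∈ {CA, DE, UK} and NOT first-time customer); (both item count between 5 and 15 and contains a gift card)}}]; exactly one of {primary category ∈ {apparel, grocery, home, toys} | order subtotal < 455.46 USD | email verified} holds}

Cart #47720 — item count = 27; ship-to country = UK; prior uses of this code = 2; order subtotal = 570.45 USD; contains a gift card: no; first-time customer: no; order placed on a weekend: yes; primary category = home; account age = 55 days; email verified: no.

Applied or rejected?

Atomic conditions:
  NOT order placed on a weekend: yes → false
  account age ≥ 3024 days: 55 ≥ 3024 is false
  prior uses of this code ≥ 7: 2 ≥ 7 is false
  ship-to country ∈ {CA, DE, UK}: UK is in the set → true
  NOT first-time customer: no → true
  item count between 5 and 15: 27 in [5, 15] is false
  contains a gift card: no → false
  primary category ∈ {apparel, grocery, home, toys}: home is in the set → true
  order subtotal < 455.46 USD: 570.45 < 455.46 is false
  email verified: no → false
Combine:
[1.1.1.2] false OR false = false
[1.1.1] false OR false = false
[1.1.2.1] true AND true = true
[1.1.2.2] false AND false = false
[1.1.2] true AND false = false
[1.1] false OR false = false
[1] NOT false = true
[2] exactly-one(true, false, false) = true
[root] true AND true = true
Overall: true → applied

Applied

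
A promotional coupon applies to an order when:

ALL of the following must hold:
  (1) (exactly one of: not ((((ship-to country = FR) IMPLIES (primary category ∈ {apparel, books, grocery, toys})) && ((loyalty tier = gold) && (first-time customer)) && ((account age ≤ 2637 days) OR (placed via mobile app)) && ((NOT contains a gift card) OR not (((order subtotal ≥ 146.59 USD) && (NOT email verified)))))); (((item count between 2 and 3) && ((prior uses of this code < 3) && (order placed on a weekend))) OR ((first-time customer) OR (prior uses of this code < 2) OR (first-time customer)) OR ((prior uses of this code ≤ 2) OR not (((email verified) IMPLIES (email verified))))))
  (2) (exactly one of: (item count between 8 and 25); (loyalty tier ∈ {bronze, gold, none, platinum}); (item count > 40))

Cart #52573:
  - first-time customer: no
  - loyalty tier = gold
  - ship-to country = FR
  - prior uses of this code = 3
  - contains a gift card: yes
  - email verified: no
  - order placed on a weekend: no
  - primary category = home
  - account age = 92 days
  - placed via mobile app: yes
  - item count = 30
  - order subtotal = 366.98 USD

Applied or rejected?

Applied

Atomic conditions:
  ship-to country = FR: FR == FR is true
  primary category ∈ {apparel, books, grocery, toys}: home is not in the set → false
  loyalty tier = gold: gold == gold is true
  first-time customer: no → false
  account age ≤ 2637 days: 92 ≤ 2637 is true
  placed via mobile app: yes → true
  NOT contains a gift card: yes → false
  order subtotal ≥ 146.59 USD: 366.98 ≥ 146.59 is true
  NOT email verified: no → true
  item count between 2 and 3: 30 in [2, 3] is false
  prior uses of this code < 3: 3 < 3 is false
  order placed on a weekend: no → false
  prior uses of this code < 2: 3 < 2 is false
  prior uses of this code ≤ 2: 3 ≤ 2 is false
  email verified: no → false
  item count between 8 and 25: 30 in [8, 25] is false
  loyalty tier ∈ {bronze, gold, none, platinum}: gold is in the set → true
  item count > 40: 30 > 40 is false
Combine:
[1.1.1.1] true → false = false
[1.1.1.2] true AND false = false
[1.1.1.3] true OR true = true
[1.1.1.4.2.1] true AND true = true
[1.1.1.4.2] NOT true = false
[1.1.1.4] false OR false = false
[1.1.1] false AND false AND true AND false = false
[1.1] NOT false = true
[1.2.1.2] false AND false = false
[1.2.1] false AND false = false
[1.2.2] false OR false OR false = false
[1.2.3.2.1] false → false (antecedent false ⇒ implication holds) = true
[1.2.3.2] NOT true = false
[1.2.3] false OR false = false
[1.2] false OR false OR false = false
[1] exactly-one(true, false) = true
[2] exactly-one(false, true, false) = true
[root] true AND true = true
Overall: true → applied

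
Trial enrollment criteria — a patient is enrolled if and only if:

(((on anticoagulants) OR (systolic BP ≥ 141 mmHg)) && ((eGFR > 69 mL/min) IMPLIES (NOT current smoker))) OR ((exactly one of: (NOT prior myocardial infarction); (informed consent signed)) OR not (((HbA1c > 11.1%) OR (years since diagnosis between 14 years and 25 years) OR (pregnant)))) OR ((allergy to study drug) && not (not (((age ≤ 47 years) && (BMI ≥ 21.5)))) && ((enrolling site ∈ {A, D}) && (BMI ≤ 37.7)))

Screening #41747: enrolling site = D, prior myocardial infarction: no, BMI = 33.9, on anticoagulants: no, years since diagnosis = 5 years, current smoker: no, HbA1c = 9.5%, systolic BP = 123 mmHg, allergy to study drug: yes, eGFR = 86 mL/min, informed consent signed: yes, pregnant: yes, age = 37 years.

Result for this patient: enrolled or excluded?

Enrolled

Atomic conditions:
  on anticoagulants: no → false
  systolic BP ≥ 141 mmHg: 123 ≥ 141 is false
  eGFR > 69 mL/min: 86 > 69 is true
  NOT current smoker: no → true
  NOT prior myocardial infarction: no → true
  informed consent signed: yes → true
  HbA1c > 11.1%: 9.5 > 11.1 is false
  years since diagnosis between 14 years and 25 years: 5 in [14, 25] is false
  pregnant: yes → true
  allergy to study drug: yes → true
  age ≤ 47 years: 37 ≤ 47 is true
  BMI ≥ 21.5: 33.9 ≥ 21.5 is true
  enrolling site ∈ {A, D}: D is in the set → true
  BMI ≤ 37.7: 33.9 ≤ 37.7 is true
Combine:
[1.1] false OR false = false
[1.2] true → true = true
[1] false AND true = false
[2.1] exactly-one(true, true) = false
[2.2.1] false OR false OR true = true
[2.2] NOT true = false
[2] false OR false = false
[3.2.1.1] true AND true = true
[3.2.1] NOT true = false
[3.2] NOT false = true
[3.3] true AND true = true
[3] true AND true AND true = true
[root] false OR false OR true = true
Overall: true → enrolled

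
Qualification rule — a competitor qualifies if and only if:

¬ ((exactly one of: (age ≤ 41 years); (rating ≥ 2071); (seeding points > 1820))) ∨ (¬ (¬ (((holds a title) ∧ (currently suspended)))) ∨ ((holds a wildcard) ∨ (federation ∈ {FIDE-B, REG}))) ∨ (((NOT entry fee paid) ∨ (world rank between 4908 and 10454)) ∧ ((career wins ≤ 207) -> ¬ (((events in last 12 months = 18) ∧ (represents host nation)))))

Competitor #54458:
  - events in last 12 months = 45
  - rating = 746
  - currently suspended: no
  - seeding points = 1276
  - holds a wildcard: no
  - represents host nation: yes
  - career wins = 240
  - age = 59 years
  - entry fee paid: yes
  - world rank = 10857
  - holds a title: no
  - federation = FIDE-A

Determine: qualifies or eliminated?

Qualifies

Atomic conditions:
  age ≤ 41 years: 59 ≤ 41 is false
  rating ≥ 2071: 746 ≥ 2071 is false
  seeding points > 1820: 1276 > 1820 is false
  holds a title: no → false
  currently suspended: no → false
  holds a wildcard: no → false
  federation ∈ {FIDE-B, REG}: FIDE-A is not in the set → false
  NOT entry fee paid: yes → false
  world rank between 4908 and 10454: 10857 in [4908, 10454] is false
  career wins ≤ 207: 240 ≤ 207 is false
  events in last 12 months = 18: 45 == 18 is false
  represents host nation: yes → true
Combine:
[1.1] exactly-one(false, false, false) = false
[1] NOT false = true
[2.1.1.1] false AND false = false
[2.1.1] NOT false = true
[2.1] NOT true = false
[2.2] false OR false = false
[2] false OR false = false
[3.1] false OR false = false
[3.2.2.1] false AND true = false
[3.2.2] NOT false = true
[3.2] false → true (antecedent false ⇒ implication holds) = true
[3] false AND true = false
[root] true OR false OR false = true
Overall: true → qualifies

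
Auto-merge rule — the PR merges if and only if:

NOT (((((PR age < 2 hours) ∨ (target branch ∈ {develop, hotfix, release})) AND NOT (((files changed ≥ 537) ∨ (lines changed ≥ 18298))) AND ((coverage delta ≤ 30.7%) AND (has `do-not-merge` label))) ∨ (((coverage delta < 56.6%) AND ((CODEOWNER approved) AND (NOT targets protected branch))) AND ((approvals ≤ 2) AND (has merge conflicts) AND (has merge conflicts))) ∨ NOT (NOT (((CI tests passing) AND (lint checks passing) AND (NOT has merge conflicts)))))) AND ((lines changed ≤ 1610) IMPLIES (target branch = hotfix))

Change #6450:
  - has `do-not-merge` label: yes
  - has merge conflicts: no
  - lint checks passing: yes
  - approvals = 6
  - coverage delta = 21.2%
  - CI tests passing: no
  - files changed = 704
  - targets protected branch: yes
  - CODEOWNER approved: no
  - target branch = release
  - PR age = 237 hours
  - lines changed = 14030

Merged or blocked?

Merged

Atomic conditions:
  PR age < 2 hours: 237 < 2 is false
  target branch ∈ {develop, hotfix, release}: release is in the set → true
  files changed ≥ 537: 704 ≥ 537 is true
  lines changed ≥ 18298: 14030 ≥ 18298 is false
  coverage delta ≤ 30.7%: 21.2 ≤ 30.7 is true
  has `do-not-merge` label: yes → true
  coverage delta < 56.6%: 21.2 < 56.6 is true
  CODEOWNER approved: no → false
  NOT targets protected branch: yes → false
  approvals ≤ 2: 6 ≤ 2 is false
  has merge conflicts: no → false
  CI tests passing: no → false
  lint checks passing: yes → true
  NOT has merge conflicts: no → true
  lines changed ≤ 1610: 14030 ≤ 1610 is false
  target branch = hotfix: release == hotfix is false
Combine:
[1.1.1.1] false OR true = true
[1.1.1.2.1] true OR false = true
[1.1.1.2] NOT true = false
[1.1.1.3] true AND true = true
[1.1.1] true AND false AND true = false
[1.1.2.1.2] false AND false = false
[1.1.2.1] true AND false = false
[1.1.2.2] false AND false AND false = false
[1.1.2] false AND false = false
[1.1.3.1.1] false AND true AND true = false
[1.1.3.1] NOT false = true
[1.1.3] NOT true = false
[1.1] false OR false OR false = false
[1] NOT false = true
[2] false → false (antecedent false ⇒ implication holds) = true
[root] true AND true = true
Overall: true → merged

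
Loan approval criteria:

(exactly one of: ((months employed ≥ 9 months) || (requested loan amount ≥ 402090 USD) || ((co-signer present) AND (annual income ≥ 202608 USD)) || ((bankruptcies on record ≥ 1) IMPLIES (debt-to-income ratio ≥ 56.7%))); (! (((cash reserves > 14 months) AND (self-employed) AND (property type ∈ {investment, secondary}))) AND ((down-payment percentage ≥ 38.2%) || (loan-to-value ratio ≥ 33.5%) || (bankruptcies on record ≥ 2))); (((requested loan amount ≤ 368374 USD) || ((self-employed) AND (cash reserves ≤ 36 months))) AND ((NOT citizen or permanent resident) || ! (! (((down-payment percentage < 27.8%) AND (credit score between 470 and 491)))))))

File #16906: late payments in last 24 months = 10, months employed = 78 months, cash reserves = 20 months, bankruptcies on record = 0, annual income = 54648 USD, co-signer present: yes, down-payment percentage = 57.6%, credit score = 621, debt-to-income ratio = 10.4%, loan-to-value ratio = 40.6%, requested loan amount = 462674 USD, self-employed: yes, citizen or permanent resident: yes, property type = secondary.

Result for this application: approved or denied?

Atomic conditions:
  months employed ≥ 9 months: 78 ≥ 9 is true
  requested loan amount ≥ 402090 USD: 462674 ≥ 402090 is true
  co-signer present: yes → true
  annual income ≥ 202608 USD: 54648 ≥ 202608 is false
  bankruptcies on record ≥ 1: 0 ≥ 1 is false
  debt-to-income ratio ≥ 56.7%: 10.4 ≥ 56.7 is false
  cash reserves > 14 months: 20 > 14 is true
  self-employed: yes → true
  property type ∈ {investment, secondary}: secondary is in the set → true
  down-payment percentage ≥ 38.2%: 57.6 ≥ 38.2 is true
  loan-to-value ratio ≥ 33.5%: 40.6 ≥ 33.5 is true
  bankruptcies on record ≥ 2: 0 ≥ 2 is false
  requested loan amount ≤ 368374 USD: 462674 ≤ 368374 is false
  cash reserves ≤ 36 months: 20 ≤ 36 is true
  NOT citizen or permanent resident: yes → false
  down-payment percentage < 27.8%: 57.6 < 27.8 is false
  credit score between 470 and 491: 621 in [470, 491] is false
Combine:
[1.3] true AND false = false
[1.4] false → false (antecedent false ⇒ implication holds) = true
[1] true OR true OR false OR true = true
[2.1.1] true AND true AND true = true
[2.1] NOT true = false
[2.2] true OR true OR false = true
[2] false AND true = false
[3.1.2] true AND true = true
[3.1] false OR true = true
[3.2.2.1.1] false AND false = false
[3.2.2.1] NOT false = true
[3.2.2] NOT true = false
[3.2] false OR false = false
[3] true AND false = false
[root] exactly-one(true, false, false) = true
Overall: true → approved

Approved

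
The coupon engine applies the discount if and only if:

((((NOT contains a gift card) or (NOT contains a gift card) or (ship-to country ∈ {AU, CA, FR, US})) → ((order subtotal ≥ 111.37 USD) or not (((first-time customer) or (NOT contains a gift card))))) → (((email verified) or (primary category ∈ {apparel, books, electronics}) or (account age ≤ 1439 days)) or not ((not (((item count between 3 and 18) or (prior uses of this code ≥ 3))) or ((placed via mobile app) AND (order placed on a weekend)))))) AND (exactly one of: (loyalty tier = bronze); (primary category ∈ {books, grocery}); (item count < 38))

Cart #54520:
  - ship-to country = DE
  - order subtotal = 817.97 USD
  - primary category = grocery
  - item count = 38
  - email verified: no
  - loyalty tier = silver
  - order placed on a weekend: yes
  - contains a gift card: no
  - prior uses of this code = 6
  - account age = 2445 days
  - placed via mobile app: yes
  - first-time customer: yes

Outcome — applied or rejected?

Rejected

Atomic conditions:
  NOT contains a gift card: no → true
  ship-to country ∈ {AU, CA, FR, US}: DE is not in the set → false
  order subtotal ≥ 111.37 USD: 817.97 ≥ 111.37 is true
  first-time customer: yes → true
  email verified: no → false
  primary category ∈ {apparel, books, electronics}: grocery is not in the set → false
  account age ≤ 1439 days: 2445 ≤ 1439 is false
  item count between 3 and 18: 38 in [3, 18] is false
  prior uses of this code ≥ 3: 6 ≥ 3 is true
  placed via mobile app: yes → true
  order placed on a weekend: yes → true
  loyalty tier = bronze: silver == bronze is false
  primary category ∈ {books, grocery}: grocery is in the set → true
  item count < 38: 38 < 38 is false
Combine:
[1.1.1] true OR true OR false = true
[1.1.2.2.1] true OR true = true
[1.1.2.2] NOT true = false
[1.1.2] true OR false = true
[1.1] true → true = true
[1.2.1] false OR false OR false = false
[1.2.2.1.1.1] false OR true = true
[1.2.2.1.1] NOT true = false
[1.2.2.1.2] true AND true = true
[1.2.2.1] false OR true = true
[1.2.2] NOT true = false
[1.2] false OR false = false
[1] true → false = false
[2] exactly-one(false, true, false) = true
[root] false AND true = false
Overall: false → rejected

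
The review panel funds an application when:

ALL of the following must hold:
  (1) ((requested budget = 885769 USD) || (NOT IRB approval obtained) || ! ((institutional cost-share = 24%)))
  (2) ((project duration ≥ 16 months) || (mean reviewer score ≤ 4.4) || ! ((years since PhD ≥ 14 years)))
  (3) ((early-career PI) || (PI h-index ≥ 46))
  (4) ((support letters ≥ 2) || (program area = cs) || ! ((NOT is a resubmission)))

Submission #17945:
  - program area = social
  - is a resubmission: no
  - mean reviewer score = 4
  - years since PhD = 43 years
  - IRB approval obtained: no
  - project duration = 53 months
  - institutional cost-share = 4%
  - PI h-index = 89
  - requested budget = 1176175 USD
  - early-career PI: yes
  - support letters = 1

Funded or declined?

Declined

Atomic conditions:
  requested budget = 885769 USD: 1176175 == 885769 is false
  NOT IRB approval obtained: no → true
  institutional cost-share = 24%: 4 == 24 is false
  project duration ≥ 16 months: 53 ≥ 16 is true
  mean reviewer score ≤ 4.4: 4 ≤ 4.4 is true
  years since PhD ≥ 14 years: 43 ≥ 14 is true
  early-career PI: yes → true
  PI h-index ≥ 46: 89 ≥ 46 is true
  support letters ≥ 2: 1 ≥ 2 is false
  program area = cs: social == cs is false
  NOT is a resubmission: no → true
Combine:
[1.3] NOT false = true
[1] false OR true OR true = true
[2.3] NOT true = false
[2] true OR true OR false = true
[3] true OR true = true
[4.3] NOT true = false
[4] false OR false OR false = false
[root] true AND true AND true AND false = false
Overall: false → declined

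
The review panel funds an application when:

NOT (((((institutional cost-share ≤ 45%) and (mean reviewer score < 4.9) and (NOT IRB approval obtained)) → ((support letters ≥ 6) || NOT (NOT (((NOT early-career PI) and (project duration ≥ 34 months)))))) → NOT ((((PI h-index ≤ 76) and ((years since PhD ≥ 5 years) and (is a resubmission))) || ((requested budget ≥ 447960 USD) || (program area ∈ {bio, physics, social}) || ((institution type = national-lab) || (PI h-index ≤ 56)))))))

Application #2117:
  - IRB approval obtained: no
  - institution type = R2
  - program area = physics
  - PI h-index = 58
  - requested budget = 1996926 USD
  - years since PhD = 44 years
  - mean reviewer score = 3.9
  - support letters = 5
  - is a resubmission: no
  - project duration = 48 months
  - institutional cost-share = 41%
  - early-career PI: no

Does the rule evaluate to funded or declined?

Atomic conditions:
  institutional cost-share ≤ 45%: 41 ≤ 45 is true
  mean reviewer score < 4.9: 3.9 < 4.9 is true
  NOT IRB approval obtained: no → true
  support letters ≥ 6: 5 ≥ 6 is false
  NOT early-career PI: no → true
  project duration ≥ 34 months: 48 ≥ 34 is true
  PI h-index ≤ 76: 58 ≤ 76 is true
  years since PhD ≥ 5 years: 44 ≥ 5 is true
  is a resubmission: no → false
  requested budget ≥ 447960 USD: 1996926 ≥ 447960 is true
  program area ∈ {bio, physics, social}: physics is in the set → true
  institution type = national-lab: R2 == national-lab is false
  PI h-index ≤ 56: 58 ≤ 56 is false
Combine:
[1.1.1] true AND true AND true = true
[1.1.2.2.1.1] true AND true = true
[1.1.2.2.1] NOT true = false
[1.1.2.2] NOT false = true
[1.1.2] false OR true = true
[1.1] true → true = true
[1.2.1.1.2] true AND false = false
[1.2.1.1] true AND false = false
[1.2.1.2.3] false OR false = false
[1.2.1.2] true OR true OR false = true
[1.2.1] false OR true = true
[1.2] NOT true = false
[1] true → false = false
[root] NOT false = true
Overall: true → funded

Funded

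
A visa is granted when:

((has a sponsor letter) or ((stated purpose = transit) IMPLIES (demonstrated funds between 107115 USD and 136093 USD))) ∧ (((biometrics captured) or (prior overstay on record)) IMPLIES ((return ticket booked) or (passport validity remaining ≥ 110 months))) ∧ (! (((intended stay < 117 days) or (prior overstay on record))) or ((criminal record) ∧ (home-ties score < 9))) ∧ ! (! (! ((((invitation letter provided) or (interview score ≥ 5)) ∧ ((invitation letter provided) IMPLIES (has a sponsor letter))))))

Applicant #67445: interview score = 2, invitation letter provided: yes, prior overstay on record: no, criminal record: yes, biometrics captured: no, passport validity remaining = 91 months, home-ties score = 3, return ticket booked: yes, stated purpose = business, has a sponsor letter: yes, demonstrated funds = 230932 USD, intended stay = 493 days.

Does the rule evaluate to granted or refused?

Refused

Atomic conditions:
  has a sponsor letter: yes → true
  stated purpose = transit: business == transit is false
  demonstrated funds between 107115 USD and 136093 USD: 230932 in [107115, 136093] is false
  biometrics captured: no → false
  prior overstay on record: no → false
  return ticket booked: yes → true
  passport validity remaining ≥ 110 months: 91 ≥ 110 is false
  intended stay < 117 days: 493 < 117 is false
  criminal record: yes → true
  home-ties score < 9: 3 < 9 is true
  invitation letter provided: yes → true
  interview score ≥ 5: 2 ≥ 5 is false
Combine:
[1.2] false → false (antecedent false ⇒ implication holds) = true
[1] true OR true = true
[2.1] false OR false = false
[2.2] true OR false = true
[2] false → true (antecedent false ⇒ implication holds) = true
[3.1.1] false OR false = false
[3.1] NOT false = true
[3.2] true AND true = true
[3] true OR true = true
[4.1.1.1.1] true OR false = true
[4.1.1.1.2] true → true = true
[4.1.1.1] true AND true = true
[4.1.1] NOT true = false
[4.1] NOT false = true
[4] NOT true = false
[root] true AND true AND true AND false = false
Overall: false → refused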